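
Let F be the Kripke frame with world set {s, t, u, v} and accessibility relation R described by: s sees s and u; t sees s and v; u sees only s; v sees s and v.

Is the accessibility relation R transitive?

No

Transitive: no — t R s and s R u, but not t R u.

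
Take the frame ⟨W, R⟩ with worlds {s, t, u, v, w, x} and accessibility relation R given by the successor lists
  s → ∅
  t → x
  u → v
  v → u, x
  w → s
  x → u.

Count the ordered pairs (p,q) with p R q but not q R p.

Enumerating: (t,x), (v,x), (w,s), (x,u).

4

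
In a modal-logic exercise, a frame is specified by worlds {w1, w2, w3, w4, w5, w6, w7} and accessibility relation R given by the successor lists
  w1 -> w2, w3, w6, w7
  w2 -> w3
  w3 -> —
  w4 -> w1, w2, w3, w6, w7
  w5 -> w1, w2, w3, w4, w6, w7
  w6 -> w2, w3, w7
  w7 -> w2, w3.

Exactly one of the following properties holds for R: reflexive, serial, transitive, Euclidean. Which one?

transitive

Reflexive: no — w1 is not related to itself.
Serial: no — w3 has no R-successor.
Transitive: yes — every two-step R-path is closed by a direct edge.
Euclidean: no — w1 R w2 and w1 R w6, but not w2 R w6.
Only transitive holds.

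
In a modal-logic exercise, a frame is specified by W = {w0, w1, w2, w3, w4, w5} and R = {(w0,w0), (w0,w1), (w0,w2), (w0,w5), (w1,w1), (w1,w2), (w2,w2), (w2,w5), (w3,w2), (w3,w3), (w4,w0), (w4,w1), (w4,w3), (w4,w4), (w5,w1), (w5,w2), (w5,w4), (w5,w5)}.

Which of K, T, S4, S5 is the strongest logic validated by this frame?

Reflexive (axiom T): yes — every world is R-related to itself.
Transitive (axiom 4): no — w0 R w5 and w5 R w4, but not w0 R w4.
Euclidean (axiom 5): no — w0 R w1 and w0 R w5, but not w1 R w5.
So F validates K, T; S4 would additionally require R to be transitive. The strongest is T.

T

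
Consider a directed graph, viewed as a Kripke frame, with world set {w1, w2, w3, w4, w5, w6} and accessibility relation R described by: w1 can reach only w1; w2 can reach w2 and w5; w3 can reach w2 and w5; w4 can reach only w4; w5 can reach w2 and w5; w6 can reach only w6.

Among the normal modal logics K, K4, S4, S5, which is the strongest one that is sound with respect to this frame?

Transitive (axiom 4): yes — every two-step R-path is closed by a direct edge.
Reflexive (axiom T): no — w3 is not related to itself.
Euclidean (axiom 5): yes — any two successors of a common world are R-related.
So F validates K, K4; S4 would additionally require R to be reflexive. The strongest is K4.

K4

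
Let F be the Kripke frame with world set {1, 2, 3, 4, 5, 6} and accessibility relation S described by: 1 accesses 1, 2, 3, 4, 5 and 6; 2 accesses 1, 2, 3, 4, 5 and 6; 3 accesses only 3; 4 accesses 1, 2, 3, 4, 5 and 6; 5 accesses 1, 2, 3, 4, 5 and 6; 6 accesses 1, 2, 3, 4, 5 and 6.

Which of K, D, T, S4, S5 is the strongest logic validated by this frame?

Serial (axiom D): yes — every world has a successor (e.g. 1 S 1).
Reflexive (axiom T): yes — every world is S-related to itself.
Transitive (axiom 4): yes — every two-step S-path is closed by a direct edge.
Euclidean (axiom 5): no — 1 S 3 and 1 S 2, but not 3 S 2.
So F validates K, D, T, S4; S5 would additionally require S to be Euclidean. The strongest is S4.

S4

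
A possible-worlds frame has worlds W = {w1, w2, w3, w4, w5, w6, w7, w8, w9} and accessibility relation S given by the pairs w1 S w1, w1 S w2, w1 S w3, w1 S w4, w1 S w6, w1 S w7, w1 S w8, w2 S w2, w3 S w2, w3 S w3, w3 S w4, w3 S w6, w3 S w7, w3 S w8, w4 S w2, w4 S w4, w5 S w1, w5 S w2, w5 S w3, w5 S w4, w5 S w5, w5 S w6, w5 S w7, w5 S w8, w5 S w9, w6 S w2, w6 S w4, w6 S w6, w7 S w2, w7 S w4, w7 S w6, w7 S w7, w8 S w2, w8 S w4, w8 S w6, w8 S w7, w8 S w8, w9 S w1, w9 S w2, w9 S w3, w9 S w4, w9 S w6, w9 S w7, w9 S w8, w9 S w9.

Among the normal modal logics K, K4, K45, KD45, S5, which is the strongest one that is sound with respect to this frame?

K4

Transitive (axiom 4): yes — every two-step S-path is closed by a direct edge.
Euclidean (axiom 5): no — w1 S w2 and w1 S w3, but not w2 S w3.
Serial (axiom D): yes — every world has a successor (e.g. w1 S w1).
Reflexive (axiom T): yes — every world is S-related to itself.
So F validates K, K4; K45 would additionally require S to be Euclidean. The strongest is K4.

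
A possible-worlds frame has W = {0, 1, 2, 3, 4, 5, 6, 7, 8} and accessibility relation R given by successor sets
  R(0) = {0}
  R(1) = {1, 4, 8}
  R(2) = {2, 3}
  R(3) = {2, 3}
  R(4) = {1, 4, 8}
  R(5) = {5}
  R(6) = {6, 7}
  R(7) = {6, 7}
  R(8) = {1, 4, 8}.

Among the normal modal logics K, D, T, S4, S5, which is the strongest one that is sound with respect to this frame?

S5

Serial (axiom D): yes — every world has a successor (e.g. 0 R 0).
Reflexive (axiom T): yes — every world is R-related to itself.
Transitive (axiom 4): yes — every two-step R-path is closed by a direct edge.
Euclidean (axiom 5): yes — any two successors of a common world are R-related.
So F validates K, D, T, S4, S5. The strongest is S5.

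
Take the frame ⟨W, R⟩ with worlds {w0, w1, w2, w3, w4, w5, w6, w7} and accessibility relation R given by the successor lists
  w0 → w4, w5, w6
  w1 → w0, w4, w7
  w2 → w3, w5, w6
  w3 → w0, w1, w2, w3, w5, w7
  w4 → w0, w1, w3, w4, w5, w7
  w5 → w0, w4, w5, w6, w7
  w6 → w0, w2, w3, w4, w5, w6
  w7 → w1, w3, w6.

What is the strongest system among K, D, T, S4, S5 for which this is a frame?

Serial (axiom D): yes — every world has a successor (e.g. w0 R w4).
Reflexive (axiom T): no — w0 is not related to itself.
Transitive (axiom 4): no — w0 R w4 and w4 R w1, but not w0 R w1.
Euclidean (axiom 5): no — w0 R w4 and w0 R w6, but not w4 R w6.
So F validates K, D; T would additionally require R to be reflexive. The strongest is D.

D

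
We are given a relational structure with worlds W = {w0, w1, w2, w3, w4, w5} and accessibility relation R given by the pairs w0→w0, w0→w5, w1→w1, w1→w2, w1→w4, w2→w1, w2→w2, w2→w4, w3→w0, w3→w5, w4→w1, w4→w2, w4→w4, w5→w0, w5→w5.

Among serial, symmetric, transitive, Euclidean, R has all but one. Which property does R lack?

symmetric

Serial: yes — every world has a successor (e.g. w0 R w0).
Symmetric: no — w3 R w0 but not w0 R w3.
Transitive: yes — every two-step R-path is closed by a direct edge.
Euclidean: yes — any two successors of a common world are R-related.
Only symmetric fails.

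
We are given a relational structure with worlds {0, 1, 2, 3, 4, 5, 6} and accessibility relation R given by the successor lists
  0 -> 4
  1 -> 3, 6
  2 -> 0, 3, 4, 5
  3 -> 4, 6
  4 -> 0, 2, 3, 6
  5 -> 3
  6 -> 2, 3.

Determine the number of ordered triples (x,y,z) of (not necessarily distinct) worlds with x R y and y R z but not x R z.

Enumerating: (0,4,0), (0,4,2), (0,4,3), (0,4,6), (1,3,4), (1,6,2), (2,3,6), (2,4,2), (2,4,6), (3,4,0), (3,4,2), (3,4,3), … and 13 more.
Total: 25.

25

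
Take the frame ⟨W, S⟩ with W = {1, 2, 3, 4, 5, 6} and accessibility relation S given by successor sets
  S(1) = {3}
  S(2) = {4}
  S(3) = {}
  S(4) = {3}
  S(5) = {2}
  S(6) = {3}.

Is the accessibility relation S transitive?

Transitive: no — 2 S 4 and 4 S 3, but not 2 S 3.

No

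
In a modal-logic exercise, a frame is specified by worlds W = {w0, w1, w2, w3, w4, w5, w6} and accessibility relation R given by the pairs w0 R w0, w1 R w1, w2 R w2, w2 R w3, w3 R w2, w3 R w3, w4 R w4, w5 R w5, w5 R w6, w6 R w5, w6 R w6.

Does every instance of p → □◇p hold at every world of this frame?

By correspondence theory, B is valid on a frame iff R is symmetric.
Symmetric: yes — every pair in R has its reverse in R.

Yes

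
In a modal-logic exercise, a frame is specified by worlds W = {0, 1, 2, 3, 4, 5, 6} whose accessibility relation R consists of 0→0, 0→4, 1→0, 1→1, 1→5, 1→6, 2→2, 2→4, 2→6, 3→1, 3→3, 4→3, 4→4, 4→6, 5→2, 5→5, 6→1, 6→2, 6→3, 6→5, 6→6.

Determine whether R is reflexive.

Reflexive: yes — every world is R-related to itself.

Yes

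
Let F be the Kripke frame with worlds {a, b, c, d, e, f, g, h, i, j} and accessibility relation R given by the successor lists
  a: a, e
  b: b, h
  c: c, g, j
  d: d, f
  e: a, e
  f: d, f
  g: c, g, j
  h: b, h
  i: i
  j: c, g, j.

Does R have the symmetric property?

Symmetric: yes — every pair in R has its reverse in R.

Yes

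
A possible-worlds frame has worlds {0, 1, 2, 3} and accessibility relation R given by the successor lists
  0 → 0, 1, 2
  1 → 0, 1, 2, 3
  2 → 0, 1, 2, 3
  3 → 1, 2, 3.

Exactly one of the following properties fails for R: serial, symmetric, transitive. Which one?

Serial: yes — every world has a successor (e.g. 0 R 0).
Symmetric: yes — every pair in R has its reverse in R.
Transitive: no — 0 R 1 and 1 R 3, but not 0 R 3.
Only transitive fails.

transitive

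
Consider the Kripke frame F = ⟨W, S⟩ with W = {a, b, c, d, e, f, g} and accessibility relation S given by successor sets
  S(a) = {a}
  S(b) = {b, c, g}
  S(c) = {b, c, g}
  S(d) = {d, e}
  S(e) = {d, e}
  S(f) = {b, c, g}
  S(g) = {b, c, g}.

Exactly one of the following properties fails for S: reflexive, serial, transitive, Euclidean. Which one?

reflexive

Reflexive: no — f is not related to itself.
Serial: yes — every world has a successor (e.g. a S a).
Transitive: yes — every two-step S-path is closed by a direct edge.
Euclidean: yes — any two successors of a common world are S-related.
Only reflexive fails.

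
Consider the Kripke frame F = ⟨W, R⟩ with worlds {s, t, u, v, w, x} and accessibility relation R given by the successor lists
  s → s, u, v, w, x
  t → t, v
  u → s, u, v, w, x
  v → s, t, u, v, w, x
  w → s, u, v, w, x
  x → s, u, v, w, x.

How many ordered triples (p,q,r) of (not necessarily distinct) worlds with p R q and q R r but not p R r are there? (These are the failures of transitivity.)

8

Enumerating: (s,v,t), (t,v,s), (t,v,u), (t,v,w), (t,v,x), (u,v,t), (w,v,t), (x,v,t).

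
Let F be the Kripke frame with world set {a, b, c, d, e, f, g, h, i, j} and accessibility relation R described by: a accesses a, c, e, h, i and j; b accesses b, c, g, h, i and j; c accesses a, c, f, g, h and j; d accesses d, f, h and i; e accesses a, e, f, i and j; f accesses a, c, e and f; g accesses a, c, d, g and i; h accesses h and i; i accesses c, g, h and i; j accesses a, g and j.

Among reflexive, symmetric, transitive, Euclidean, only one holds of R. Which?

Reflexive: yes — every world is R-related to itself.
Symmetric: no — a R h but not h R a.
Transitive: no — a R c and c R f, but not a R f.
Euclidean: no — a R c and a R e, but not c R e.
Only reflexive holds.

reflexive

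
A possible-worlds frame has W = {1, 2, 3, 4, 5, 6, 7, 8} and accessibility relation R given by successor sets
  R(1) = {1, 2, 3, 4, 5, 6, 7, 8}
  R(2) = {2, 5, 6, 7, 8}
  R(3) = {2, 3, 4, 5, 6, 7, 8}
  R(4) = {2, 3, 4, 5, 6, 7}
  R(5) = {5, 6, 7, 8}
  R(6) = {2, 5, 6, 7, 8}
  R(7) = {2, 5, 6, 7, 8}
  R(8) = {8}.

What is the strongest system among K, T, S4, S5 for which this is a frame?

Reflexive (axiom T): yes — every world is R-related to itself.
Transitive (axiom 4): no — 4 R 2 and 2 R 8, but not 4 R 8.
Euclidean (axiom 5): no — 1 R 2 and 1 R 3, but not 2 R 3.
So F validates K, T; S4 would additionally require R to be transitive. The strongest is T.

T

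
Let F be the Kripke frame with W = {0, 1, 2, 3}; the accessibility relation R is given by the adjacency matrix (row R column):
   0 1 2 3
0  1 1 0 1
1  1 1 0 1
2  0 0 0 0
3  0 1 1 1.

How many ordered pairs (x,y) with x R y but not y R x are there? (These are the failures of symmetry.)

Enumerating: (0,3), (3,2).

2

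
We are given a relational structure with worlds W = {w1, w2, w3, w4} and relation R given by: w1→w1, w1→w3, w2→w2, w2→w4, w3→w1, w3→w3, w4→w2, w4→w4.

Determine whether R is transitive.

Transitive: yes — every two-step R-path is closed by a direct edge.

Yes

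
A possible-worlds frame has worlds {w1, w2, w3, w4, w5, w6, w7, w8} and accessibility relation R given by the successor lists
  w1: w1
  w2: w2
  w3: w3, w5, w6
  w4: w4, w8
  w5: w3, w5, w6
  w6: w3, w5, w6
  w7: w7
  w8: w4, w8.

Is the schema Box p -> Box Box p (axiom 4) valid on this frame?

Yes

By correspondence theory, 4 is valid on a frame iff R is transitive.
Transitive: yes — every two-step R-path is closed by a direct edge.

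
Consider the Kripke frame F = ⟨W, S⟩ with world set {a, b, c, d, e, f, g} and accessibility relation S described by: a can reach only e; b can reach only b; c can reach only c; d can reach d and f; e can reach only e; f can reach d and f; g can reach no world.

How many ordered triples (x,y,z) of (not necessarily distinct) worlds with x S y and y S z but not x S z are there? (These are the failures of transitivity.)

S is transitive; there are no such tuples.

0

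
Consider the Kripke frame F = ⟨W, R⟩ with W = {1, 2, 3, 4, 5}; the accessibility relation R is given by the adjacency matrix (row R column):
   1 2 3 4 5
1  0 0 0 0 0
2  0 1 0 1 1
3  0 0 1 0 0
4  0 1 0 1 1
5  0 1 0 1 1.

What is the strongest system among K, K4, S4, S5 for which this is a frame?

Transitive (axiom 4): yes — every two-step R-path is closed by a direct edge.
Reflexive (axiom T): no — 1 is not related to itself.
Euclidean (axiom 5): yes — any two successors of a common world are R-related.
So F validates K, K4; S4 would additionally require R to be reflexive. The strongest is K4.

K4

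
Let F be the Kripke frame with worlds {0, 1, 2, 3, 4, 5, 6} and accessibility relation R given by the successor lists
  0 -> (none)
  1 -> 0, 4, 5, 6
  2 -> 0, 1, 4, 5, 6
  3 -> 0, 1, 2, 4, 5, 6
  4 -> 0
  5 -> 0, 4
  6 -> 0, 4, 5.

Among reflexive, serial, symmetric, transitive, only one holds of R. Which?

transitive

Reflexive: no — 0 is not related to itself.
Serial: no — 0 has no R-successor.
Symmetric: no — 1 R 0 but not 0 R 1.
Transitive: yes — every two-step R-path is closed by a direct edge.
Only transitive holds.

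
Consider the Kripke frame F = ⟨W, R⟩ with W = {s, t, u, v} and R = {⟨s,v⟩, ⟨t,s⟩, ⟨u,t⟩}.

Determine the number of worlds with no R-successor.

Enumerating: v.

1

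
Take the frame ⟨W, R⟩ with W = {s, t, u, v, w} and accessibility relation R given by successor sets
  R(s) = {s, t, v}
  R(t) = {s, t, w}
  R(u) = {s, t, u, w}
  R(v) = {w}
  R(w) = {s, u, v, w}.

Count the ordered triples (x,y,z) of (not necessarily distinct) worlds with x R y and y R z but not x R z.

12

Enumerating: (s,t,w), (s,v,w), (t,s,v), (t,w,u), (t,w,v), (u,s,v), (u,w,v), (v,w,s), (v,w,u), (v,w,v), (w,s,t), (w,u,t).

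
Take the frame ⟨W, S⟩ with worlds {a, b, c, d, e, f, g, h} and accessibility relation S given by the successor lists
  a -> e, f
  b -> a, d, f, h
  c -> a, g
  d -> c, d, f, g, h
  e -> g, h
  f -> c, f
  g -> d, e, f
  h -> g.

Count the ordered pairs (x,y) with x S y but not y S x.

15

Enumerating: (a,e), (a,f), (b,a), (b,d), (b,f), (b,h), (c,a), (c,g), (d,c), (d,f), (d,h), (e,h), (f,c), (g,f), (h,g).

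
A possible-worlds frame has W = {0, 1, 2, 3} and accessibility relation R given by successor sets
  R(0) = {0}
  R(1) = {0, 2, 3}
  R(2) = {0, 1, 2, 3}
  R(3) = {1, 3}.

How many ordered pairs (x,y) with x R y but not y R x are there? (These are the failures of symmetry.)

3

Enumerating: (1,0), (2,0), (2,3).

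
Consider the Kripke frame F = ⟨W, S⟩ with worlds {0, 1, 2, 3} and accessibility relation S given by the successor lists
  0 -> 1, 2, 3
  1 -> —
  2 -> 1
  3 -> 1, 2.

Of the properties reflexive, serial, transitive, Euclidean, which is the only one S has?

Reflexive: no — 0 is not related to itself.
Serial: no — 1 has no S-successor.
Transitive: yes — every two-step S-path is closed by a direct edge.
Euclidean: no — 0 S 1 and 0 S 2, but not 1 S 2.
Only transitive holds.

transitive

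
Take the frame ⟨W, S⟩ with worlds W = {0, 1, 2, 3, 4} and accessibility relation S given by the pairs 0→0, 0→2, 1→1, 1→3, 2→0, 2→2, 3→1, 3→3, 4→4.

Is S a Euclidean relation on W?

Euclidean: yes — any two successors of a common world are S-related.

Yes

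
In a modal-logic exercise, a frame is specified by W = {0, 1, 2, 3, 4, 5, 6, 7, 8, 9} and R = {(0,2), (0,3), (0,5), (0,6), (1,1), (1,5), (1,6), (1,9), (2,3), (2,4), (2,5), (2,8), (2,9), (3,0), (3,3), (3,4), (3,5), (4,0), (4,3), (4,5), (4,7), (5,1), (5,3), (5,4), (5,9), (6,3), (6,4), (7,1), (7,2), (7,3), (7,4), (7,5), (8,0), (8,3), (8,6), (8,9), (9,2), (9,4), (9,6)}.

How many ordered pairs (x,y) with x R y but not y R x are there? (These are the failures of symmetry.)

Enumerating: (0,2), (0,5), (0,6), (1,6), (1,9), (2,3), (2,4), (2,5), (2,8), (4,0), (5,9), (6,3), … and 11 more.
Total: 23.

23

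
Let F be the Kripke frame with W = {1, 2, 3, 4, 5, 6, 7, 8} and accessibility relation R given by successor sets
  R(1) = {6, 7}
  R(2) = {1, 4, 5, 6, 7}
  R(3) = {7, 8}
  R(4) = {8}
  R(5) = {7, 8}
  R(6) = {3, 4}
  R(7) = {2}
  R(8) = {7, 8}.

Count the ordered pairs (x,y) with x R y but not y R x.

Enumerating: (1,6), (1,7), (2,1), (2,4), (2,5), (2,6), (3,7), (3,8), (4,8), (5,7), (5,8), (6,3), (6,4), (8,7).

14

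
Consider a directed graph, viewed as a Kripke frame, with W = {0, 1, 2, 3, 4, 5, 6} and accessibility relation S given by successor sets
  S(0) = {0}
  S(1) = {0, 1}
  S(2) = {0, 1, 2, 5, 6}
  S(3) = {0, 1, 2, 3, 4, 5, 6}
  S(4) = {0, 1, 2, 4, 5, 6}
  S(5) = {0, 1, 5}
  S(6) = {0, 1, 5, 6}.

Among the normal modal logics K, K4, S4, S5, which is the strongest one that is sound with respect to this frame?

S4

Transitive (axiom 4): yes — every two-step S-path is closed by a direct edge.
Reflexive (axiom T): yes — every world is S-related to itself.
Euclidean (axiom 5): no — 2 S 0 and 2 S 1, but not 0 S 1.
So F validates K, K4, S4; S5 would additionally require S to be Euclidean. The strongest is S4.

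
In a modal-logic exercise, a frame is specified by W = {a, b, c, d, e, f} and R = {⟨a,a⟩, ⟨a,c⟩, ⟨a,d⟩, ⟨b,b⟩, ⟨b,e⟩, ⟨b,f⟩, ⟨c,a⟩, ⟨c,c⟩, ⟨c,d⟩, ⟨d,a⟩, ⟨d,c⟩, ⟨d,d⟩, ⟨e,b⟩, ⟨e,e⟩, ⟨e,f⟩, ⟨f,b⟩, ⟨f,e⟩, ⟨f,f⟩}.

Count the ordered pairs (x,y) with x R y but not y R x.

R is symmetric; there are no such tuples.

0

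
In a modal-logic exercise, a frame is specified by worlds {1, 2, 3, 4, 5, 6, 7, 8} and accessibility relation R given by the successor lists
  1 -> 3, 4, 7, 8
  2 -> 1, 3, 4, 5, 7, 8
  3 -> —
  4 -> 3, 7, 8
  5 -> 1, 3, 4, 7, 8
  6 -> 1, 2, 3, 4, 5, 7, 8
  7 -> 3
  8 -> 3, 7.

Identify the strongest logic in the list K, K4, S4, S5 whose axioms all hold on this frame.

K4

Transitive (axiom 4): yes — every two-step R-path is closed by a direct edge.
Reflexive (axiom T): no — 1 is not related to itself.
Euclidean (axiom 5): no — 1 R 3 and 1 R 4, but not 3 R 4.
So F validates K, K4; S4 would additionally require R to be reflexive. The strongest is K4.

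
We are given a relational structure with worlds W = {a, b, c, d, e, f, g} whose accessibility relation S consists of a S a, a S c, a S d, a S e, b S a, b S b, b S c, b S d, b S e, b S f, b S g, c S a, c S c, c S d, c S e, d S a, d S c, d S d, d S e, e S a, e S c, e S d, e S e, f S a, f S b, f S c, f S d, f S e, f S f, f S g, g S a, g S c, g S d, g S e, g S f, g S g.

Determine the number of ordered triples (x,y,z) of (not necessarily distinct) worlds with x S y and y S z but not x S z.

Enumerating: (g,f,b).

1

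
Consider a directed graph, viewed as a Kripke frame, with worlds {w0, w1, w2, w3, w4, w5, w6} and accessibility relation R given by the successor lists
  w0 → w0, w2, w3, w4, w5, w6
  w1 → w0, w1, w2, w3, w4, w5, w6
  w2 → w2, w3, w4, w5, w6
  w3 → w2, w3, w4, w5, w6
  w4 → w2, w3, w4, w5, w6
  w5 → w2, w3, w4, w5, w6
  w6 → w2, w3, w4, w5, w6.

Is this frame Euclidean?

Euclidean: no — w1 R w2 and w1 R w0, but not w2 R w0.

No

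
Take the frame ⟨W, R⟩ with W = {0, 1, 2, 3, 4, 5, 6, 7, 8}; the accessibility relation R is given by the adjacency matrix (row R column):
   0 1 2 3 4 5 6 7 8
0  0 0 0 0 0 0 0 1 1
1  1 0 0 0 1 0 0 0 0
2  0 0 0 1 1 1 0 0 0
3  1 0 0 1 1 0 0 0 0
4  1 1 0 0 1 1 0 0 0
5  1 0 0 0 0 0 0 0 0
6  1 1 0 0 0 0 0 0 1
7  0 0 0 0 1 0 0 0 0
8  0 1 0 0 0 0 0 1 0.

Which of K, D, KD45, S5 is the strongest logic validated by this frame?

Serial (axiom D): yes — every world has a successor (e.g. 0 R 7).
Euclidean (axiom 5): no — 0 R 7 and 0 R 8, but not 7 R 8.
Transitive (axiom 4): no — 0 R 7 and 7 R 4, but not 0 R 4.
Reflexive (axiom T): no — 0 is not related to itself.
So F validates K, D; KD45 would additionally require R to be Euclidean and transitive. The strongest is D.

D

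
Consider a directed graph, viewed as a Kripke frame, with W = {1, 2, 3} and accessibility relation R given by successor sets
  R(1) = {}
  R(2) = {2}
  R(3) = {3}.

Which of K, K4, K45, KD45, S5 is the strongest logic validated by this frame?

K45

Transitive (axiom 4): yes — every two-step R-path is closed by a direct edge.
Euclidean (axiom 5): yes — any two successors of a common world are R-related.
Serial (axiom D): no — 1 has no R-successor.
Reflexive (axiom T): no — 1 is not related to itself.
So F validates K, K4, K45; KD45 would additionally require R to be serial. The strongest is K45.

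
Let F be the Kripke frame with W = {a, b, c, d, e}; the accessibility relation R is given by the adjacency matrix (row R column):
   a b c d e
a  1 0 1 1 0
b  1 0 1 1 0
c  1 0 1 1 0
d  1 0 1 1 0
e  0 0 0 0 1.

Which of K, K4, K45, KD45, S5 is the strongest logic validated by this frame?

Transitive (axiom 4): yes — every two-step R-path is closed by a direct edge.
Euclidean (axiom 5): yes — any two successors of a common world are R-related.
Serial (axiom D): yes — every world has a successor (e.g. a R a).
Reflexive (axiom T): no — b is not related to itself.
So F validates K, K4, K45, KD45; S5 would additionally require R to be reflexive. The strongest is KD45.

KD45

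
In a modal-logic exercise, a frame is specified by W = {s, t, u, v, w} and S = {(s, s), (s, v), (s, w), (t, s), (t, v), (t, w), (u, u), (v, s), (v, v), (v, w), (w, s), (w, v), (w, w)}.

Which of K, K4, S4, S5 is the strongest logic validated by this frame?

Transitive (axiom 4): yes — every two-step S-path is closed by a direct edge.
Reflexive (axiom T): no — t is not related to itself.
Euclidean (axiom 5): yes — any two successors of a common world are S-related.
So F validates K, K4; S4 would additionally require S to be reflexive. The strongest is K4.

K4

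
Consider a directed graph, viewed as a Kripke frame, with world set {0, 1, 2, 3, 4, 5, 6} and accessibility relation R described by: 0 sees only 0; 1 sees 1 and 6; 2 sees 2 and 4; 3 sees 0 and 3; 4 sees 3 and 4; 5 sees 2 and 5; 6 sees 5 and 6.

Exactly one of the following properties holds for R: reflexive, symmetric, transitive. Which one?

reflexive

Reflexive: yes — every world is R-related to itself.
Symmetric: no — 1 R 6 but not 6 R 1.
Transitive: no — 1 R 6 and 6 R 5, but not 1 R 5.
Only reflexive holds.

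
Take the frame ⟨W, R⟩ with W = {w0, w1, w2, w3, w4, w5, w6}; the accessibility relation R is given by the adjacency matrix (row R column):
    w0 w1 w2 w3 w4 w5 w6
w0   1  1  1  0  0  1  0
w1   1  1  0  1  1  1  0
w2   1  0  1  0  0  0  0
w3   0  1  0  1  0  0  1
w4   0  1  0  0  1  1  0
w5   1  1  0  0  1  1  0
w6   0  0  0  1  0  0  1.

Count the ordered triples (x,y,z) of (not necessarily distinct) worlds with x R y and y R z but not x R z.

16

Enumerating: (w0,w1,w3), (w0,w1,w4), (w0,w5,w4), (w1,w0,w2), (w1,w3,w6), (w2,w0,w1), (w2,w0,w5), (w3,w1,w0), (w3,w1,w4), (w3,w1,w5), (w4,w1,w0), (w4,w1,w3), (w4,w5,w0), (w5,w0,w2), (w5,w1,w3), (w6,w3,w1).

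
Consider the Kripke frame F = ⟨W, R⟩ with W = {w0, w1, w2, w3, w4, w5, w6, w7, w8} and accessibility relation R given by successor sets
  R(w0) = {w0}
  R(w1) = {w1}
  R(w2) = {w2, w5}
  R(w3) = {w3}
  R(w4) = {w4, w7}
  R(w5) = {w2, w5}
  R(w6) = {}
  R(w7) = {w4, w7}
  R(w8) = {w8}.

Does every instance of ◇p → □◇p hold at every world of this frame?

Yes

Axiom 5 corresponds to the accessibility relation being Euclidean.
Euclidean: yes — any two successors of a common world are R-related.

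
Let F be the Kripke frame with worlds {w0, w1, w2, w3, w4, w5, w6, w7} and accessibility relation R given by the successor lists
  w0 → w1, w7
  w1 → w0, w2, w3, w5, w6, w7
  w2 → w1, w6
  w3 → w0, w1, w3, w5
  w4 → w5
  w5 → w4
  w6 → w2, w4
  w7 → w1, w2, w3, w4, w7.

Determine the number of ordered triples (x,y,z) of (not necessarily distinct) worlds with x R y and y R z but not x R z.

Enumerating: (w0,w1,w0), (w0,w1,w2), (w0,w1,w3), (w0,w1,w5), (w0,w1,w6), (w0,w7,w2), (w0,w7,w3), (w0,w7,w4), (w1,w0,w1), (w1,w2,w1), (w1,w3,w1), (w1,w5,w4), … and 27 more.
Total: 39.

39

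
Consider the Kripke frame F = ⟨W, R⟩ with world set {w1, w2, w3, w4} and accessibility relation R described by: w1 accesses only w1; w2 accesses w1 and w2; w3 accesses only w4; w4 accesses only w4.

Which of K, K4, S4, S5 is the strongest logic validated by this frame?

K4

Transitive (axiom 4): yes — every two-step R-path is closed by a direct edge.
Reflexive (axiom T): no — w3 is not related to itself.
Euclidean (axiom 5): no — w2 R w1 and w2 R w2, but not w1 R w2.
So F validates K, K4; S4 would additionally require R to be reflexive. The strongest is K4.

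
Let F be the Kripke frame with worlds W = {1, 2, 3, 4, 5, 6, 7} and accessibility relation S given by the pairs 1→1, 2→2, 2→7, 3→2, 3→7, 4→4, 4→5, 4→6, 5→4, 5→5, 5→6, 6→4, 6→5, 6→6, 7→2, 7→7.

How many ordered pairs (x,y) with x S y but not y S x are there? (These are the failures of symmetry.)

Enumerating: (3,2), (3,7).

2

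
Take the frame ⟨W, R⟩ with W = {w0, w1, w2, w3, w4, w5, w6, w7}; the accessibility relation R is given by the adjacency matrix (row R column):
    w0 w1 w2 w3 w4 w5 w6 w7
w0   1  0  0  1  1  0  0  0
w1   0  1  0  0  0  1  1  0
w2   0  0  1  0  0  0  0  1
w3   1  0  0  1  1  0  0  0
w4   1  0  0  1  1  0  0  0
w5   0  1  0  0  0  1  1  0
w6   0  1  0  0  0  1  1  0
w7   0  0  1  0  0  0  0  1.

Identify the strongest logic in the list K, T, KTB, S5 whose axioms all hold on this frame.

S5

Reflexive (axiom T): yes — every world is R-related to itself.
Symmetric (axiom B): yes — every pair in R has its reverse in R.
Euclidean (axiom 5): yes — any two successors of a common world are R-related.
So F validates K, T, KTB, S5. The strongest is S5.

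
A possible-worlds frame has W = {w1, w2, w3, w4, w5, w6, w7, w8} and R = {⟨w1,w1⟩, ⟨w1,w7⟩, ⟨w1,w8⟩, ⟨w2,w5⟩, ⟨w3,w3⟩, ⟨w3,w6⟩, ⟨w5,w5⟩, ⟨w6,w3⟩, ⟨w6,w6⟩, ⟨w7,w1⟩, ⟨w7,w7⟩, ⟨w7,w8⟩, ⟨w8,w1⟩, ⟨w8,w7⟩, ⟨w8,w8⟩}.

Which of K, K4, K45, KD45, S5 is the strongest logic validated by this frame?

K45

Transitive (axiom 4): yes — every two-step R-path is closed by a direct edge.
Euclidean (axiom 5): yes — any two successors of a common world are R-related.
Serial (axiom D): no — w4 has no R-successor.
Reflexive (axiom T): no — w2 is not related to itself.
So F validates K, K4, K45; KD45 would additionally require R to be serial. The strongest is K45.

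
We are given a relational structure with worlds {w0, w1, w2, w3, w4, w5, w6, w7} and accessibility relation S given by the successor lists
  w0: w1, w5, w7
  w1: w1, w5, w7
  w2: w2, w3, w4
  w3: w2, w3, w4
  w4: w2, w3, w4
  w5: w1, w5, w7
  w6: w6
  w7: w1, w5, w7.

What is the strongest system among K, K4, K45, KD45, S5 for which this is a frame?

Transitive (axiom 4): yes — every two-step S-path is closed by a direct edge.
Euclidean (axiom 5): yes — any two successors of a common world are S-related.
Serial (axiom D): yes — every world has a successor (e.g. w0 S w1).
Reflexive (axiom T): no — w0 is not related to itself.
So F validates K, K4, K45, KD45; S5 would additionally require S to be reflexive. The strongest is KD45.

KD45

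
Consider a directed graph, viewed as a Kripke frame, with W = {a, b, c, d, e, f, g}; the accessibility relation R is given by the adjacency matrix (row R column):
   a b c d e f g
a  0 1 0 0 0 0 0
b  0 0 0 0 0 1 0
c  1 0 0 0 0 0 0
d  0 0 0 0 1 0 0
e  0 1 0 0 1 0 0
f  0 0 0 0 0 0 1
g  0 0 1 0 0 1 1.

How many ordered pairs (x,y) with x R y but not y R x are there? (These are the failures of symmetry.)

6

Enumerating: (a,b), (b,f), (c,a), (d,e), (e,b), (g,c).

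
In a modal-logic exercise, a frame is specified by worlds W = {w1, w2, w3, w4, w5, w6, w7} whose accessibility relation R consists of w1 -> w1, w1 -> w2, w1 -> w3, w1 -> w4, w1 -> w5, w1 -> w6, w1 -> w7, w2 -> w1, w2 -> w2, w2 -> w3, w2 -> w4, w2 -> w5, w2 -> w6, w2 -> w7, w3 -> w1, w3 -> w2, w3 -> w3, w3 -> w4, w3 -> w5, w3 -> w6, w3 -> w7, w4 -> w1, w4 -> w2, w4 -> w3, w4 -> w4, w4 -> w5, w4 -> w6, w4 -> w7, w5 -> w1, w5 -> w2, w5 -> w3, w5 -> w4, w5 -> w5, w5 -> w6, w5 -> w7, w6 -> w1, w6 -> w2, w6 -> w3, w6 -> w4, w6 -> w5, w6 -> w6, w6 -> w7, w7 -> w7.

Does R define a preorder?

Yes

Reflexive: yes — every world is R-related to itself.
Transitive: yes — every two-step R-path is closed by a direct edge.
So R is a preorder.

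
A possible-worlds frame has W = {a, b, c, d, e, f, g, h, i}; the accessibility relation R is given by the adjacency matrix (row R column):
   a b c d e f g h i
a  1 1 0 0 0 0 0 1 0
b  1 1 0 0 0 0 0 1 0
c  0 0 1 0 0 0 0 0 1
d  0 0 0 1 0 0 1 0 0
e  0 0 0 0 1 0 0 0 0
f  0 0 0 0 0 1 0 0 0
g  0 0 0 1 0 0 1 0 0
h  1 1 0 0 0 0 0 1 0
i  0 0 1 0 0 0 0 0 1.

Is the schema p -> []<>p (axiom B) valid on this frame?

Axiom B corresponds to the accessibility relation being symmetric.
Symmetric: yes — every pair in R has its reverse in R.

Yes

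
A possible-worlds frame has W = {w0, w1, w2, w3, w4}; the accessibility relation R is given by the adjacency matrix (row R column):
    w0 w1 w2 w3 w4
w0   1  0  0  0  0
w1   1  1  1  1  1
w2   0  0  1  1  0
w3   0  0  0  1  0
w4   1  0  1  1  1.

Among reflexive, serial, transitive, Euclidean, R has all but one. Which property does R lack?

Reflexive: yes — every world is R-related to itself.
Serial: yes — every world has a successor (e.g. w0 R w0).
Transitive: yes — every two-step R-path is closed by a direct edge.
Euclidean: no — w1 R w0 and w1 R w2, but not w0 R w2.
Only Euclidean fails.

Euclidean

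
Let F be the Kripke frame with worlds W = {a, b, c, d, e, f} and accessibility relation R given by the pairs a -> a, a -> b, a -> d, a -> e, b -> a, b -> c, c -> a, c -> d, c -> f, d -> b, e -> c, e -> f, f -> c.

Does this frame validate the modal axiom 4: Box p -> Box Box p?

No

The schema 4 characterises exactly the transitive frames.
Transitive: no — a R b and b R c, but not a R c.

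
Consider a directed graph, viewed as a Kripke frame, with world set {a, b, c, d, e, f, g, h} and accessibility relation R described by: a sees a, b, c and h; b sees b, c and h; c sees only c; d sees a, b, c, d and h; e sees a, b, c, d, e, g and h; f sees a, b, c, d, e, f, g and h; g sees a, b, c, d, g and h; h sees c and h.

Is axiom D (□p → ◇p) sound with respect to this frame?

By correspondence theory, D is valid on a frame iff R is serial.
Serial: yes — every world has a successor (e.g. a R a).

Yes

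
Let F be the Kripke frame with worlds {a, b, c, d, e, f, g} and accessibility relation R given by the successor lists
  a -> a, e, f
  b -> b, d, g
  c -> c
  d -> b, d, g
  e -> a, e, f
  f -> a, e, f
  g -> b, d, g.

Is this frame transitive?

Yes

Transitive: yes — every two-step R-path is closed by a direct edge.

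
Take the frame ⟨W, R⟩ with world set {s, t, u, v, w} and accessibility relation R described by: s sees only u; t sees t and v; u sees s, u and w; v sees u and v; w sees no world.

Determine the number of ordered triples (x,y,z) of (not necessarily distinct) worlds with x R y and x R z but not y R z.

Enumerating: (t,v,t), (u,s,s), (u,s,w), (u,w,s), (u,w,u), (u,w,w), (v,u,v).

7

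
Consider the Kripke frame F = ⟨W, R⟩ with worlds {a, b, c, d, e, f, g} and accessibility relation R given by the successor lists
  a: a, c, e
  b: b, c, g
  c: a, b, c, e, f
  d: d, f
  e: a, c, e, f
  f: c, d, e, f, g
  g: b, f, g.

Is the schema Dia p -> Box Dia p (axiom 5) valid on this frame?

The schema 5 characterises exactly the Euclidean frames.
Euclidean: no — b R c and b R g, but not c R g.

No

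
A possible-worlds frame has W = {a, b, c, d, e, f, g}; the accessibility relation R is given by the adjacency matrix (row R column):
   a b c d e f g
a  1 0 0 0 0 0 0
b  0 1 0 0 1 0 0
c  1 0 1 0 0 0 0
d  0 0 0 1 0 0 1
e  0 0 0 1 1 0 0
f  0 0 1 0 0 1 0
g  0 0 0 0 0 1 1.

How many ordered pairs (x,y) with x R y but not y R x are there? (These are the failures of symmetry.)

6

Enumerating: (b,e), (c,a), (d,g), (e,d), (f,c), (g,f).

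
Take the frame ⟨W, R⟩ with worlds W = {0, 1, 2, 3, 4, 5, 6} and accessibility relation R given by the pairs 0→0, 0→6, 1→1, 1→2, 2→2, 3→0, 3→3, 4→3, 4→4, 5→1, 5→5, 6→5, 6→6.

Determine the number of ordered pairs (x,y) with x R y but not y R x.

Enumerating: (0,6), (1,2), (3,0), (4,3), (5,1), (6,5).

6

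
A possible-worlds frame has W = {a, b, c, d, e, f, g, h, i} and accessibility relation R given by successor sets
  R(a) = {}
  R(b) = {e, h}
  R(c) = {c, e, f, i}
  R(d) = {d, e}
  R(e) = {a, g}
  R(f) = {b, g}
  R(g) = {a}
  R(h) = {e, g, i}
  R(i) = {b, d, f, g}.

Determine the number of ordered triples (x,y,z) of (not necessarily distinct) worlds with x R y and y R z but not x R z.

25

Enumerating: (b,e,a), (b,e,g), (b,h,g), (b,h,i), (c,e,a), (c,e,g), (c,f,b), (c,f,g), (c,i,b), (c,i,d), (c,i,g), (d,e,a), … and 13 more.
Total: 25.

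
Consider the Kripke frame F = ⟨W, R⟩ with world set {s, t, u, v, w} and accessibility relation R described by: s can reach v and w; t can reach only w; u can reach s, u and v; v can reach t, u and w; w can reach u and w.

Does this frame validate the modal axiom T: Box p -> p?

No

Axiom T corresponds to the accessibility relation being reflexive.
Reflexive: no — s is not related to itself.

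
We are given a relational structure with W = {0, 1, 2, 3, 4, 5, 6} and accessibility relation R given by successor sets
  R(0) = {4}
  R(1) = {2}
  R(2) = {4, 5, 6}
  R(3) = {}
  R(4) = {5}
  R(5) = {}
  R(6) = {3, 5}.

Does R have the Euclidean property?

Euclidean: no — 2 R 4 and 2 R 6, but not 4 R 6.

No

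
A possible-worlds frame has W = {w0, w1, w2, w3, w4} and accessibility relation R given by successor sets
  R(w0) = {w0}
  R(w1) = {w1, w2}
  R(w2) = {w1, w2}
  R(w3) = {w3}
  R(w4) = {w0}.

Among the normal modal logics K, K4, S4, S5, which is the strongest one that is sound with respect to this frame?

Transitive (axiom 4): yes — every two-step R-path is closed by a direct edge.
Reflexive (axiom T): no — w4 is not related to itself.
Euclidean (axiom 5): yes — any two successors of a common world are R-related.
So F validates K, K4; S4 would additionally require R to be reflexive. The strongest is K4.

K4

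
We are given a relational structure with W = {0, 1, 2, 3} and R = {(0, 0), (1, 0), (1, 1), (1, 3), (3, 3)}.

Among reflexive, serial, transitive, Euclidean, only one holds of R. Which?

transitive

Reflexive: no — 2 is not related to itself.
Serial: no — 2 has no R-successor.
Transitive: yes — every two-step R-path is closed by a direct edge.
Euclidean: no — 1 R 0 and 1 R 3, but not 0 R 3.
Only transitive holds.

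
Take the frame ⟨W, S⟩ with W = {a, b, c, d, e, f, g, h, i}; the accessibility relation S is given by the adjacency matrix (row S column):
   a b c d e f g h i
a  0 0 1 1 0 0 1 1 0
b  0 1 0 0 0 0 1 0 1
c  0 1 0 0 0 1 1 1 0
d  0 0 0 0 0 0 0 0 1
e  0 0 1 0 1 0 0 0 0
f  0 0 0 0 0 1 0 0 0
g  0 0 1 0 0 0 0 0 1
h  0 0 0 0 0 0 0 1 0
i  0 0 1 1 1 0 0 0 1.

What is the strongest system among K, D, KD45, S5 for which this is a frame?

Serial (axiom D): yes — every world has a successor (e.g. a S c).
Euclidean (axiom 5): no — a S c and a S d, but not c S d.
Transitive (axiom 4): no — a S c and c S b, but not a S b.
Reflexive (axiom T): no — a is not related to itself.
So F validates K, D; KD45 would additionally require S to be Euclidean and transitive. The strongest is D.

D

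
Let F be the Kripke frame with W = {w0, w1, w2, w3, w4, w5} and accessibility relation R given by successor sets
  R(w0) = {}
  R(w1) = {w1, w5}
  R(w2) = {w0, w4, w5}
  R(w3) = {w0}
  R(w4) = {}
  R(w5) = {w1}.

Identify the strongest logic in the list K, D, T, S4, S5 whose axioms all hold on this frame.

Serial (axiom D): no — w0 has no R-successor.
Reflexive (axiom T): no — w0 is not related to itself.
Transitive (axiom 4): no — w2 R w5 and w5 R w1, but not w2 R w1.
Euclidean (axiom 5): no — w2 R w0 and w2 R w4, but not w0 R w4.
So F validates K; D would additionally require R to be serial. The strongest is K.

K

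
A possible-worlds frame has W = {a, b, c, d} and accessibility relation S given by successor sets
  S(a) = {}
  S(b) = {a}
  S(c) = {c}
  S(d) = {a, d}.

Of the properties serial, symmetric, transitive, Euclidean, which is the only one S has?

Serial: no — a has no S-successor.
Symmetric: no — b S a but not a S b.
Transitive: yes — every two-step S-path is closed by a direct edge.
Euclidean: no — b S a and b S a, but not a S a.
Only transitive holds.

transitive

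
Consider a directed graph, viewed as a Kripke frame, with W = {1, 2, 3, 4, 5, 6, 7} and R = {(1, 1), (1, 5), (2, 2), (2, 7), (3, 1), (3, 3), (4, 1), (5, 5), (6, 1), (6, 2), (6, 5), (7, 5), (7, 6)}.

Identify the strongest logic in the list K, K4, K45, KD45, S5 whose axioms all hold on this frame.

Transitive (axiom 4): no — 2 R 7 and 7 R 5, but not 2 R 5.
Euclidean (axiom 5): no — 6 R 1 and 6 R 2, but not 1 R 2.
Serial (axiom D): yes — every world has a successor (e.g. 1 R 1).
Reflexive (axiom T): no — 4 is not related to itself.
So F validates K; K4 would additionally require R to be transitive. The strongest is K.

K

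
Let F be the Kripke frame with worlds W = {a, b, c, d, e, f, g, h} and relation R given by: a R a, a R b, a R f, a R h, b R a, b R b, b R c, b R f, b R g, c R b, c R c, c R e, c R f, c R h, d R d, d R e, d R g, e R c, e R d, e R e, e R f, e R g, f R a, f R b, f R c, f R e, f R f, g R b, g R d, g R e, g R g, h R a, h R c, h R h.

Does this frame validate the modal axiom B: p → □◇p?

Axiom B corresponds to the accessibility relation being symmetric.
Symmetric: yes — every pair in R has its reverse in R.

Yes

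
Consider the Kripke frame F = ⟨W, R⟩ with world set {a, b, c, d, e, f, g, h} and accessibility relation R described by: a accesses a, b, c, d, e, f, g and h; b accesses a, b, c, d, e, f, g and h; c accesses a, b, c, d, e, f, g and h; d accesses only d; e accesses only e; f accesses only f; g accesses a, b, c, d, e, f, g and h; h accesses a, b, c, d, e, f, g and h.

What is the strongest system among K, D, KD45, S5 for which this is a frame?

Serial (axiom D): yes — every world has a successor (e.g. a R a).
Euclidean (axiom 5): no — a R d and a R b, but not d R b.
Transitive (axiom 4): yes — every two-step R-path is closed by a direct edge.
Reflexive (axiom T): yes — every world is R-related to itself.
So F validates K, D; KD45 would additionally require R to be Euclidean. The strongest is D.

D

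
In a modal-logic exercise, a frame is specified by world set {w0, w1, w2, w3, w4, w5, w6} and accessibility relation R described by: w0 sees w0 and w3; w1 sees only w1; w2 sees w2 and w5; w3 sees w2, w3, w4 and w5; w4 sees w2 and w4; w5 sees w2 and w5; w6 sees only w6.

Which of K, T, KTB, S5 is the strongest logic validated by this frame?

T

Reflexive (axiom T): yes — every world is R-related to itself.
Symmetric (axiom B): no — w0 R w3 but not w3 R w0.
Euclidean (axiom 5): no — w3 R w2 and w3 R w4, but not w2 R w4.
So F validates K, T; KTB would additionally require R to be symmetric. The strongest is T.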